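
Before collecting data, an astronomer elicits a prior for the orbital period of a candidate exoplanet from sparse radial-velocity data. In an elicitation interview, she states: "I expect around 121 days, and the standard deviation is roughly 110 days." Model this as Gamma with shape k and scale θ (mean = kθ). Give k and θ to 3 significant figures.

For Gamma(k, scale θ): mean = kθ, variance = kθ², so CV = 1/√k.
CV = SD/mean = 110/121 = 0.9091, hence k = 1/CV² = 1.21.
Then θ = mean/k = 121/1.21 = 100.

k ≈ 1.21, θ ≈ 100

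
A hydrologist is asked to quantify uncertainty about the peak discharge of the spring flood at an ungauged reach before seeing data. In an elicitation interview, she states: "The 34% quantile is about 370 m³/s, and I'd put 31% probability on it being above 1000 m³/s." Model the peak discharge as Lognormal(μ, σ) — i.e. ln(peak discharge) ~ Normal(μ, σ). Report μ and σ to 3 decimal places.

μ ≈ 6.365, σ ≈ 1.095

If T ~ Lognormal(μ,σ) then ln T ~ Normal(μ,σ), so the p-quantile of ln T is μ + z_p·σ.
ln(370) = 5.914 and ln(1000) = 6.908; z_{0.34} = -0.4125, z_{0.69} = 0.4959.
σ = (6.908 − 5.914)/(0.4959 − (-0.4125)) = 1.095.
μ = 5.914 − (-0.4125)·1.095 = 6.365.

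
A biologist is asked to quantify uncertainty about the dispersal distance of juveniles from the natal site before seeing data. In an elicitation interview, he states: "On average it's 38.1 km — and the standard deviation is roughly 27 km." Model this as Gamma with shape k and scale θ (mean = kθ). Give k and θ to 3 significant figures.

For Gamma(k, scale θ): mean = kθ, variance = kθ², so CV = 1/√k.
CV = SD/mean = 27/38.1 = 0.7087, hence k = 1/CV² = 1.99.
Then θ = mean/k = 38.1/1.99 = 19.1.

k ≈ 1.99, θ ≈ 19.1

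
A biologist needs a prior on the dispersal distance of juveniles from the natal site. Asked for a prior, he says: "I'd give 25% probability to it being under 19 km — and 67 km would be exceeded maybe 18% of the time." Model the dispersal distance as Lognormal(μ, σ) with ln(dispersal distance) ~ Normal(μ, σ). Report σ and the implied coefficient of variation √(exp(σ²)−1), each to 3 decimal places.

If T ~ Lognormal(μ,σ) then ln T ~ Normal(μ,σ), so the p-quantile of ln T is μ + z_p·σ.
ln(19) = 2.944 and ln(67) = 4.205; z_{0.25} = -0.6745, z_{0.82} = 0.9154.
σ = (4.205 − 2.944)/(0.9154 − (-0.6745)) = 0.793.
μ = 2.944 − (-0.6745)·0.793 = 3.479.
CV = √(exp(σ²)−1) = √(exp(0.6283)−1) = 0.935.

σ ≈ 0.793, CV ≈ 0.935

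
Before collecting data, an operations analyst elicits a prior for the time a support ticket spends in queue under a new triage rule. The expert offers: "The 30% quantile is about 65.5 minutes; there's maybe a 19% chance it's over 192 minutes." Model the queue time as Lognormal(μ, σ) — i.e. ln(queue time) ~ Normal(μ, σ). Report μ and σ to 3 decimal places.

μ ≈ 4.584, σ ≈ 0.767

If T ~ Lognormal(μ,σ) then ln T ~ Normal(μ,σ), so the p-quantile of ln T is μ + z_p·σ.
ln(65.5) = 4.182 and ln(192) = 5.257; z_{0.3} = -0.5244, z_{0.81} = 0.8779.
σ = (5.257 − 4.182)/(0.8779 − (-0.5244)) = 0.767.
μ = 4.182 − (-0.5244)·0.767 = 4.584.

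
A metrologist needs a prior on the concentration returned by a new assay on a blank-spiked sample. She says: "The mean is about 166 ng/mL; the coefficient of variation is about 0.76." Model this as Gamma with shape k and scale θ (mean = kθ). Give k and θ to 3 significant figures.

k ≈ 1.73, θ ≈ 95.9

For Gamma(k, scale θ): mean = kθ, variance = kθ², so CV = 1/√k.
CV = 0.76, hence k = 1/CV² = 1.73.
Then θ = mean/k = 166/1.73 = 95.9.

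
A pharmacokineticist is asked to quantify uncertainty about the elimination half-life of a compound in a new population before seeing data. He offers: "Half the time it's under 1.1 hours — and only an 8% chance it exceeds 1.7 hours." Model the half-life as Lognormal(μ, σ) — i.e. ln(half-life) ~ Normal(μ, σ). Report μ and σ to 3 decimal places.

μ ≈ 0.095, σ ≈ 0.310

If T ~ Lognormal(μ,σ) then ln T ~ Normal(μ,σ), so the p-quantile of ln T is μ + z_p·σ.
ln(1.1) = 0.09531 and ln(1.7) = 0.5306; z_{0.5} = 0, z_{0.92} = 1.405.
σ = (0.5306 − 0.09531)/(1.405 − (0)) = 0.310.
μ = 0.09531 − (0)·0.310 = 0.095.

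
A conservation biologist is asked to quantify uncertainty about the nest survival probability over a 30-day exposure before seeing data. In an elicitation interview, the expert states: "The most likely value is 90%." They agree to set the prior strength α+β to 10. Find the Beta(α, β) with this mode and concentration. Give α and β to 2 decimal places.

For α,β > 1 the Beta mode is (α−1)/(α+β−2). With α+β = 10, the mode is (α−1)/8.
Set (α−1)/8 = 0.9 → α = 1 + 0.9·8 = 8.20.
β = 10 − α = 1.80.

α = 8.20, β = 1.80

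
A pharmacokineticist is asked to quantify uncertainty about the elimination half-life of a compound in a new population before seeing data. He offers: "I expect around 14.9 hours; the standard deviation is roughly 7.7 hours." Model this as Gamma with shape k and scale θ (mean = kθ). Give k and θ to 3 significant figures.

For Gamma(k, scale θ): mean = kθ, variance = kθ², so CV = 1/√k.
CV = SD/mean = 7.7/14.9 = 0.5168, hence k = 1/CV² = 3.74.
Then θ = mean/k = 14.9/3.74 = 3.98.

k ≈ 3.74, θ ≈ 3.98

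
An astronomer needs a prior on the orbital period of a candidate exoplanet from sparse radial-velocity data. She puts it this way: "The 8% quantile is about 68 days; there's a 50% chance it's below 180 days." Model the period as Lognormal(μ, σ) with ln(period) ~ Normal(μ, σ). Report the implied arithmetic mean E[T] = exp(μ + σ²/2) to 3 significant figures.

If T ~ Lognormal(μ,σ) then ln T ~ Normal(μ,σ), so the p-quantile of ln T is μ + z_p·σ.
ln(68) = 4.22 and ln(180) = 5.193; z_{0.08} = -1.405, z_{0.5} = 0.
σ = (5.193 − 4.22)/(0 − (-1.405)) = 0.693.
μ = 4.22 − (-1.405)·0.693 = 5.193.
E[T] = exp(μ + σ²/2) = exp(5.193 + 0.2400) = 229 days.

E[T] ≈ 229 days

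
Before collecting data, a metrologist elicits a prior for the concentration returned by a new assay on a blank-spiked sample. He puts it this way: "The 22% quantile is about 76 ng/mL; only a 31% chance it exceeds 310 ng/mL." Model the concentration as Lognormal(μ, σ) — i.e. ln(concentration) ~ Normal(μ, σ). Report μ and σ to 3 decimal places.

If T ~ Lognormal(μ,σ) then ln T ~ Normal(μ,σ), so the p-quantile of ln T is μ + z_p·σ.
ln(76) = 4.331 and ln(310) = 5.737; z_{0.22} = -0.7722, z_{0.69} = 0.4959.
σ = (5.737 − 4.331)/(0.4959 − (-0.7722)) = 1.109.
μ = 4.331 − (-0.7722)·1.109 = 5.187.

μ ≈ 5.187, σ ≈ 1.109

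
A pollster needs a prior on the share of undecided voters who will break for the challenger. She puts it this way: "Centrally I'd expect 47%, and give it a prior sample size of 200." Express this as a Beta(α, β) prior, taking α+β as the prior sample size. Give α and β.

α = 94, β = 106

Under the effective-sample-size interpretation, Beta(α, β) has prior mean α/(α+β) and prior sample size α+β.
So α+β = 200 and α/(α+β) = 0.47, giving α = 0.47·200 = 94 and β = 200 − 94 = 106.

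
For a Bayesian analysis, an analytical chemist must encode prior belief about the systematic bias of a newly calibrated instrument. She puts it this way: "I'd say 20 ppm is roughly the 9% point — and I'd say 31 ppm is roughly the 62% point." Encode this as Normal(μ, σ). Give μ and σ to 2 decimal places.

μ = 28.96, σ = 6.68

The p-quantile of Normal(μ,σ) is μ + z_p·σ, with z_{0.09} = -1.341 and z_{0.62} = 0.3055.
Eliminate σ: μ = (z₂·x₁ − z₁·x₂)/(z₂ − z₁) = (0.3055·20 − (-1.341)·31)/1.646 = 28.96.
Then σ = (x₂ − x₁)/(z₂ − z₁) = (31 − 20)/1.646 = 6.68.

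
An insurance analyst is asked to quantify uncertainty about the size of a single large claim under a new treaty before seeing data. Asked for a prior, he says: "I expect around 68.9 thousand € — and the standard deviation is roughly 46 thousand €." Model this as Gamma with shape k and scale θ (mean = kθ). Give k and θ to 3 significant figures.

For Gamma(k, scale θ): mean = kθ, variance = kθ², so CV = 1/√k.
CV = SD/mean = 46/68.9 = 0.6676, hence k = 1/CV² = 2.24.
Then θ = mean/k = 68.9/2.24 = 30.7.

k ≈ 2.24, θ ≈ 30.7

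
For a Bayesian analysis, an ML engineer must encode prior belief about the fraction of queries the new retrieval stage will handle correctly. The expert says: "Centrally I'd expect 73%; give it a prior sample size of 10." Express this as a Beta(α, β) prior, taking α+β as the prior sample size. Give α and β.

Under the effective-sample-size interpretation, Beta(α, β) has prior mean α/(α+β) and prior sample size α+β.
So α+β = 10 and α/(α+β) = 0.73, giving α = 0.73·10 = 7.3 and β = 10 − 7.3 = 2.7.

α = 7.3, β = 2.7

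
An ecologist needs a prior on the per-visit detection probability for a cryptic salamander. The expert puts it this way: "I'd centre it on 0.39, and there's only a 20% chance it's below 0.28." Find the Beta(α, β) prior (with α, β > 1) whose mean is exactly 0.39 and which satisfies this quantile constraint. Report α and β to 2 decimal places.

α ≈ 5.59, β ≈ 8.74

With mean 0.39 fixed, write α = 0.39s, β = 0.61s where s = α+β.
Need P(θ < 0.28) = 0.2 under Beta(0.39s, 0.61s). Normal approximation: (q−m)/√(m(1−m)/s) ≈ z_{0.2} = -0.842, so s ≈ 0.39·0.61·(-0.842)²/(0.28−0.39)² = 13.9.
At s = 13.9: P(θ<0.28) ≈ 0.204. Adjusting to match 0.2 gives s ≈ 14.33.
So α = 0.39·14.33 ≈ 5.59, β = 0.61·14.33 ≈ 8.74.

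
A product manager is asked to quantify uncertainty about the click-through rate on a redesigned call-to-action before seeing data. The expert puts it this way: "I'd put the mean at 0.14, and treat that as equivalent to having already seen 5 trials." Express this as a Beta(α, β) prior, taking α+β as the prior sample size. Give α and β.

α = 0.7, β = 4.3

Under the effective-sample-size interpretation, Beta(α, β) has prior mean α/(α+β) and prior sample size α+β.
So α+β = 5 and α/(α+β) = 0.14, giving α = 0.14·5 = 0.7 and β = 5 − 0.7 = 4.3.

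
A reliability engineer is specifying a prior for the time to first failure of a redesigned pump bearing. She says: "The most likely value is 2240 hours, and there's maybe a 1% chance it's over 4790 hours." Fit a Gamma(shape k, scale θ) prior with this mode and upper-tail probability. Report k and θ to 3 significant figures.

k ≈ 9.39, θ ≈ 267

Gamma(k,θ) with k>1 has mode (k−1)θ, so θ = 2240/(k−1).
Need P(X < 4790) = 0.99 with θ tied to k this way. Start at k = 2, θ = 2240: P(X<4790) ≈ 0.630.
Too low — raise k to concentrate. Iterating converges to k ≈ 9.39.
Then θ = 2240/(9.39−1) ≈ 267.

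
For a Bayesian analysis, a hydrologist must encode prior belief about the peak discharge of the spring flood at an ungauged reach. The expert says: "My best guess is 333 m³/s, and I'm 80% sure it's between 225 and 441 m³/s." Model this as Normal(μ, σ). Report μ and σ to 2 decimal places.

A symmetric 80% interval runs μ ± z·σ with z = 1.282.
Half-width = 108, so σ = 108/1.282 = 84.27.
μ is the stated best guess, 333.00.

μ = 333.00, σ = 84.27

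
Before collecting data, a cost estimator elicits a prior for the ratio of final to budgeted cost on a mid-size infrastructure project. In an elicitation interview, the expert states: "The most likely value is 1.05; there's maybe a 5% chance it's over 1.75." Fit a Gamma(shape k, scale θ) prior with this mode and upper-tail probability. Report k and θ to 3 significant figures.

k ≈ 11.7, θ ≈ 0.0981

Gamma(k,θ) with k>1 has mode (k−1)θ, so θ = 1.05/(k−1).
Need P(X < 1.75) = 0.95 with θ tied to k this way. Start at k = 2, θ = 1.05: P(X<1.75) ≈ 0.496.
Too low — raise k to concentrate. Iterating converges to k ≈ 11.7.
Then θ = 1.05/(11.7−1) ≈ 0.0981.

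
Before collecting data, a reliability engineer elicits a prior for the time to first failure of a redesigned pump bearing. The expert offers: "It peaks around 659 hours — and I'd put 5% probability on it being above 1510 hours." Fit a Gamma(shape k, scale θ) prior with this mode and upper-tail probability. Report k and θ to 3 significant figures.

k ≈ 4.99, θ ≈ 165

Gamma(k,θ) with k>1 has mode (k−1)θ, so θ = 659/(k−1).
Need P(X < 1510) = 0.95 with θ tied to k this way. Start at k = 2, θ = 659: P(X<1510) ≈ 0.667.
Too low — raise k to concentrate. Iterating converges to k ≈ 4.99.
Then θ = 659/(4.99−1) ≈ 165.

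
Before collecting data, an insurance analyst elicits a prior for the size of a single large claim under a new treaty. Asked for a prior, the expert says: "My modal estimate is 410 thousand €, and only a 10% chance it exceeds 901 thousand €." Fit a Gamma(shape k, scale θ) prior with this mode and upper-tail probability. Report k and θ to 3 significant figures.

Gamma(k,θ) with k>1 has mode (k−1)θ, so θ = 410/(k−1).
Need P(X < 901) = 0.9 with θ tied to k this way. Start at k = 2, θ = 410: P(X<901) ≈ 0.645.
Too low — raise k to concentrate. Iterating converges to k ≈ 4.1.
Then θ = 410/(4.1−1) ≈ 132.

k ≈ 4.1, θ ≈ 132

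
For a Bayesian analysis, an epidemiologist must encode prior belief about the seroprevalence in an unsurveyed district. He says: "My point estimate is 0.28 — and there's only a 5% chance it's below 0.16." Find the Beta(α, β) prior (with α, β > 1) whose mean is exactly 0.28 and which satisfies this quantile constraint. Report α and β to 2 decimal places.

With mean 0.28 fixed, write α = 0.28s, β = 0.72s where s = α+β.
Need P(θ < 0.16) = 0.05 under Beta(0.28s, 0.72s). Normal approximation: (q−m)/√(m(1−m)/s) ≈ z_{0.05} = -1.64, so s ≈ 0.28·0.72·(-1.64)²/(0.16−0.28)² = 37.9.
At s = 37.9: P(θ<0.16) ≈ 0.036. Adjusting to match 0.05 gives s ≈ 32.25.
So α = 0.28·32.25 ≈ 9.03, β = 0.72·32.25 ≈ 23.22.

α ≈ 9.03, β ≈ 23.22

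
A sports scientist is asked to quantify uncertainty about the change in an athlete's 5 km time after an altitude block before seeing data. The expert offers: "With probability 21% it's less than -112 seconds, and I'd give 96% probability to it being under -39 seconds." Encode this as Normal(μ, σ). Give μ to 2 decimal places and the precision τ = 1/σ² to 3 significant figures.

For Normal(μ,σ), the p-quantile is μ + z_p·σ. Here z_{0.21} = -0.8064, z_{0.96} = 1.751.
So -112 = μ − 0.8064σ and -39 = μ + 1.751σ.
Subtracting: σ = (-39 − -112)/(1.751 − (-0.8064)) = 28.55.
Then μ = -112 − (-0.8064)·28.55 = -88.98.
Precision τ = 1/σ² = 1/28.55² = 0.00123.

μ = -88.98, τ = 0.00123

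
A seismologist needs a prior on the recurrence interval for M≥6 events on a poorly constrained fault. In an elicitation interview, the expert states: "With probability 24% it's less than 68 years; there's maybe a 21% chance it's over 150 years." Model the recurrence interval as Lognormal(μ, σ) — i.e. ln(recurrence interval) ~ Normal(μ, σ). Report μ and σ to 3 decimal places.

If T ~ Lognormal(μ,σ) then ln T ~ Normal(μ,σ), so the p-quantile of ln T is μ + z_p·σ.
ln(68) = 4.22 and ln(150) = 5.011; z_{0.24} = -0.7063, z_{0.79} = 0.8064.
σ = (5.011 − 4.22)/(0.8064 − (-0.7063)) = 0.523.
μ = 4.22 − (-0.7063)·0.523 = 4.589.

μ ≈ 4.589, σ ≈ 0.523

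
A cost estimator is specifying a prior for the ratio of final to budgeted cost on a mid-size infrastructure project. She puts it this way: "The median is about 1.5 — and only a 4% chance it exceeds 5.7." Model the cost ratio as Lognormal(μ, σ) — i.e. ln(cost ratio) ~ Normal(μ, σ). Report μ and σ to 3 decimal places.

μ ≈ 0.405, σ ≈ 0.763

If T ~ Lognormal(μ,σ) then ln T ~ Normal(μ,σ), so the p-quantile of ln T is μ + z_p·σ.
ln(1.5) = 0.4055 and ln(5.7) = 1.74; z_{0.5} = 0, z_{0.96} = 1.751.
σ = (1.74 − 0.4055)/(1.751 − (0)) = 0.763.
μ = 0.4055 − (0)·0.763 = 0.405.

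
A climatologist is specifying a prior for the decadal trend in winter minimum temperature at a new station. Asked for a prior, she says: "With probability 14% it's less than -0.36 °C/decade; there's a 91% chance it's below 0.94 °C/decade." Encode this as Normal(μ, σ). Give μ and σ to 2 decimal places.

μ = 0.22, σ = 0.54

For Normal(μ,σ), the p-quantile is μ + z_p·σ. Here z_{0.14} = -1.08, z_{0.91} = 1.341.
So -0.36 = μ − 1.08σ and 0.94 = μ + 1.341σ.
Subtracting: σ = (0.94 − -0.36)/(1.341 − (-1.08)) = 0.54.
Then μ = -0.36 − (-1.08)·0.54 = 0.22.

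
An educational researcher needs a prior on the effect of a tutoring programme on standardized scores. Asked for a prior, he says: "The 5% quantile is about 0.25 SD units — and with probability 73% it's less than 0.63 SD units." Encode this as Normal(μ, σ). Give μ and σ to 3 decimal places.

μ = 0.527, σ = 0.168

For Normal(μ,σ), the p-quantile is μ + z_p·σ. Here z_{0.05} = -1.645, z_{0.73} = 0.6128.
So 0.25 = μ − 1.645σ and 0.63 = μ + 0.6128σ.
Subtracting: σ = (0.63 − 0.25)/(0.6128 − (-1.645)) = 0.168.
Then μ = 0.25 − (-1.645)·0.168 = 0.527.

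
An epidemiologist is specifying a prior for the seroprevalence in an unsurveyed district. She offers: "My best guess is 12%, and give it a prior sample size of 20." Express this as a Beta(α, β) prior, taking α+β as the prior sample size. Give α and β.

Under the effective-sample-size interpretation, Beta(α, β) has prior mean α/(α+β) and prior sample size α+β.
So α+β = 20 and α/(α+β) = 0.12, giving α = 0.12·20 = 2.4 and β = 20 − 2.4 = 17.6.

α = 2.4, β = 17.6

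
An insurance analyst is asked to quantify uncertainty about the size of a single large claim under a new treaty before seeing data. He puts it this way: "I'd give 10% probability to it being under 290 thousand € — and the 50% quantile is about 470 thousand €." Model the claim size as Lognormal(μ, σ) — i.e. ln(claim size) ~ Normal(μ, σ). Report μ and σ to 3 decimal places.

μ ≈ 6.153, σ ≈ 0.377

If T ~ Lognormal(μ,σ) then ln T ~ Normal(μ,σ), so the p-quantile of ln T is μ + z_p·σ.
ln(290) = 5.67 and ln(470) = 6.153; z_{0.1} = -1.282, z_{0.5} = 0.
σ = (6.153 − 5.67)/(0 − (-1.282)) = 0.377.
μ = 5.67 − (-1.282)·0.377 = 6.153.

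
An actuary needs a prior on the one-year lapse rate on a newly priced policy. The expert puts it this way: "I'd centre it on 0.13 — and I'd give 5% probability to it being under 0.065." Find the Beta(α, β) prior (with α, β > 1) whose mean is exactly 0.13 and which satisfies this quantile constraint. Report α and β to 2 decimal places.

α ≈ 7.30, β ≈ 48.83

With mean 0.13 fixed, write α = 0.13s, β = 0.87s where s = α+β.
Need P(θ < 0.065) = 0.05 under Beta(0.13s, 0.87s). Normal approximation: (q−m)/√(m(1−m)/s) ≈ z_{0.05} = -1.64, so s ≈ 0.13·0.87·(-1.64)²/(0.065−0.13)² = 72.4.
At s = 72.4: P(θ<0.065) ≈ 0.029. Adjusting to match 0.05 gives s ≈ 56.13.
So α = 0.13·56.13 ≈ 7.30, β = 0.87·56.13 ≈ 48.83.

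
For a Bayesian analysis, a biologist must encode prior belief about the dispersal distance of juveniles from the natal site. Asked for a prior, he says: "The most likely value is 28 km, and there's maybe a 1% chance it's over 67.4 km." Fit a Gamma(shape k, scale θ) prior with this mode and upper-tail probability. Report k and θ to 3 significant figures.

k ≈ 7.13, θ ≈ 4.57

Gamma(k,θ) with k>1 has mode (k−1)θ, so θ = 28/(k−1).
Need P(X < 67.4) = 0.99 with θ tied to k this way. Start at k = 2, θ = 28: P(X<67.4) ≈ 0.693.
Too low — raise k to concentrate. Iterating converges to k ≈ 7.13.
Then θ = 28/(7.13−1) ≈ 4.57.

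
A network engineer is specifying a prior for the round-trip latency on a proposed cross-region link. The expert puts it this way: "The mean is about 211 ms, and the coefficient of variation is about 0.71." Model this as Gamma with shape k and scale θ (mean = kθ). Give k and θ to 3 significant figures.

For Gamma(k, scale θ): mean = kθ, variance = kθ², so CV = 1/√k.
CV = 0.71, hence k = 1/CV² = 1.98.
Then θ = mean/k = 211/1.98 = 106.

k ≈ 1.98, θ ≈ 106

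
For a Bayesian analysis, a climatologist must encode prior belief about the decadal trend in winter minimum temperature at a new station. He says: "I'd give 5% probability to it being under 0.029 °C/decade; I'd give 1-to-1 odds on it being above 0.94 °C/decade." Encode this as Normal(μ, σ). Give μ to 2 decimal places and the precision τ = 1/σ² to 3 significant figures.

The p-quantile of Normal(μ,σ) is μ + z_p·σ, with z_{0.05} = -1.645 and z_{0.5} = 0.
Eliminate σ: μ = (z₂·x₁ − z₁·x₂)/(z₂ − z₁) = (0·0.029 − (-1.645)·0.94)/1.645 = 0.94.
Then σ = (x₂ − x₁)/(z₂ − z₁) = (0.94 − 0.029)/1.645 = 0.55.
Precision τ = 1/σ² = 1/0.5538² = 3.26.

μ = 0.94, τ = 3.26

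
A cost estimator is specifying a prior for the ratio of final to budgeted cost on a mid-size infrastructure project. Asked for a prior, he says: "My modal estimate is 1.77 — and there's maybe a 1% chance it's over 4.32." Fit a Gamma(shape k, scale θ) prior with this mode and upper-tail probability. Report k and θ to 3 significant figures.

k ≈ 6.93, θ ≈ 0.299

Gamma(k,θ) with k>1 has mode (k−1)θ, so θ = 1.77/(k−1).
Need P(X < 4.32) = 0.99 with θ tied to k this way. Start at k = 2, θ = 1.77: P(X<4.32) ≈ 0.700.
Too low — raise k to concentrate. Iterating converges to k ≈ 6.93.
Then θ = 1.77/(6.93−1) ≈ 0.299.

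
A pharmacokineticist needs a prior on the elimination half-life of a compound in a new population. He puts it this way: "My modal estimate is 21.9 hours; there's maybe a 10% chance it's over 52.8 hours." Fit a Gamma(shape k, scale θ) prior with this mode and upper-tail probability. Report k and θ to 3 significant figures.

k ≈ 3.48, θ ≈ 8.82

Gamma(k,θ) with k>1 has mode (k−1)θ, so θ = 21.9/(k−1).
Need P(X < 52.8) = 0.9 with θ tied to k this way. Start at k = 2, θ = 21.9: P(X<52.8) ≈ 0.694.
Too low — raise k to concentrate. Iterating converges to k ≈ 3.48.
Then θ = 21.9/(3.48−1) ≈ 8.82.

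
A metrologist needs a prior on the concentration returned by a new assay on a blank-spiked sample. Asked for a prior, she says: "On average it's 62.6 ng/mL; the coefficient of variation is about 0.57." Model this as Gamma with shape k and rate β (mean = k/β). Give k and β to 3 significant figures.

k ≈ 3.08, β ≈ 0.0492

For Gamma(k, rate β): mean = k/β, variance = k/β², so CV = 1/√k.
CV = 0.57, hence k = 1/CV² = 3.08.
Then β = k/mean = 3.08/62.6 = 0.0492.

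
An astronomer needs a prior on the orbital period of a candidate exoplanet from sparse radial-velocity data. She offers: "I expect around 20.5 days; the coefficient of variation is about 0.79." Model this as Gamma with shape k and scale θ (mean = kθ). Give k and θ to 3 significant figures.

For Gamma(k, scale θ): mean = kθ, variance = kθ², so CV = 1/√k.
CV = 0.79, hence k = 1/CV² = 1.6.
Then θ = mean/k = 20.5/1.6 = 12.8.

k ≈ 1.6, θ ≈ 12.8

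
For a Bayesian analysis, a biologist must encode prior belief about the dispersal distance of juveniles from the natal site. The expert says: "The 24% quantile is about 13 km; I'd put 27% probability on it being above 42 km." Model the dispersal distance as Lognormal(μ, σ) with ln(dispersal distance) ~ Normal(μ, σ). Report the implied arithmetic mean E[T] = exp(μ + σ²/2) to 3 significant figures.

E[T] ≈ 36.2 km

If T ~ Lognormal(μ,σ) then ln T ~ Normal(μ,σ), so the p-quantile of ln T is μ + z_p·σ.
ln(13) = 2.565 and ln(42) = 3.738; z_{0.24} = -0.7063, z_{0.73} = 0.6128.
σ = (3.738 − 2.565)/(0.6128 − (-0.7063)) = 0.889.
μ = 2.565 − (-0.7063)·0.889 = 3.193.
E[T] = exp(μ + σ²/2) = exp(3.193 + 0.3952) = 36.2 km.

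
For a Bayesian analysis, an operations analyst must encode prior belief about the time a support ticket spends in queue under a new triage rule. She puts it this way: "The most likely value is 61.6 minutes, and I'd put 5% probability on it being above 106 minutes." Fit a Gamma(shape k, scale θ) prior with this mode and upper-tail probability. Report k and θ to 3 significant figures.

k ≈ 10.5, θ ≈ 6.5

Gamma(k,θ) with k>1 has mode (k−1)θ, so θ = 61.6/(k−1).
Need P(X < 106) = 0.95 with θ tied to k this way. Start at k = 2, θ = 61.6: P(X<106) ≈ 0.513.
Too low — raise k to concentrate. Iterating converges to k ≈ 10.5.
Then θ = 61.6/(10.5−1) ≈ 6.5.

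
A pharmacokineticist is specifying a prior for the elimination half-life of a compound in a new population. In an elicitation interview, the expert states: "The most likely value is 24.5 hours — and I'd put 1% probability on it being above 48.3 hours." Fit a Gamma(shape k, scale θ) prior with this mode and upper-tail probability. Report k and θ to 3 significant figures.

k ≈ 11.7, θ ≈ 2.29

Gamma(k,θ) with k>1 has mode (k−1)θ, so θ = 24.5/(k−1).
Need P(X < 48.3) = 0.99 with θ tied to k this way. Start at k = 2, θ = 24.5: P(X<48.3) ≈ 0.586.
Too low — raise k to concentrate. Iterating converges to k ≈ 11.7.
Then θ = 24.5/(11.7−1) ≈ 2.29.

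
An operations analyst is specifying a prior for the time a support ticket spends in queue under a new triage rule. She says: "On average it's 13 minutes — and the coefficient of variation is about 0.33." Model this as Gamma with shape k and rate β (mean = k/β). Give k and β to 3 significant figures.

k ≈ 9.18, β ≈ 0.706

For Gamma(k, rate β): mean = k/β, variance = k/β², so CV = 1/√k.
CV = 0.33, hence k = 1/CV² = 9.18.
Then β = k/mean = 9.18/13 = 0.706.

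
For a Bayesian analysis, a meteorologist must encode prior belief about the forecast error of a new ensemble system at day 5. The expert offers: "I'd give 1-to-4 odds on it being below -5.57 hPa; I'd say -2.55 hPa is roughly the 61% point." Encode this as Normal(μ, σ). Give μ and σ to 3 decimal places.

The p-quantile of Normal(μ,σ) is μ + z_p·σ, with z_{0.2} = -0.8416 and z_{0.61} = 0.2793.
Eliminate σ: μ = (z₂·x₁ − z₁·x₂)/(z₂ − z₁) = (0.2793·-5.57 − (-0.8416)·-2.55)/1.121 = -3.303.
Then σ = (x₂ − x₁)/(z₂ − z₁) = (-2.55 − -5.57)/1.121 = 2.694.

μ = -3.303, σ = 2.694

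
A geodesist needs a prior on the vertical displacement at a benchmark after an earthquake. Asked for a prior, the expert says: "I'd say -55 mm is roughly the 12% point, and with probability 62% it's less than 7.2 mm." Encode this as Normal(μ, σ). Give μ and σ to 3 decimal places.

μ = -5.634, σ = 42.014

The p-quantile of Normal(μ,σ) is μ + z_p·σ, with z_{0.12} = -1.175 and z_{0.62} = 0.3055.
Eliminate σ: μ = (z₂·x₁ − z₁·x₂)/(z₂ − z₁) = (0.3055·-55 − (-1.175)·7.2)/1.48 = -5.634.
Then σ = (x₂ − x₁)/(z₂ − z₁) = (7.2 − -55)/1.48 = 42.014.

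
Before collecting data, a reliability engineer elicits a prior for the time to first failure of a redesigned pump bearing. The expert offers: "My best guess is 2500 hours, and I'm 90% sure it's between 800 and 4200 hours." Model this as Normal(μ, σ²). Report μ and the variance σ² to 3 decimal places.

μ = 2500.000, σ² = 1068177.262

A symmetric 90% interval runs μ ± z·σ with z = 1.645.
Half-width = 1700, so σ = 1700/1.645 = 1033.5266 and σ² = 1068177.262.
μ is the stated best guess, 2500.000.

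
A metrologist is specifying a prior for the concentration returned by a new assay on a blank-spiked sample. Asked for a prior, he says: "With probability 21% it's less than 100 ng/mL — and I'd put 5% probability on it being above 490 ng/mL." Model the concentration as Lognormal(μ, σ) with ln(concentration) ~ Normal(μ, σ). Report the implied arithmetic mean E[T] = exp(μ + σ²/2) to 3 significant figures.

If T ~ Lognormal(μ,σ) then ln T ~ Normal(μ,σ), so the p-quantile of ln T is μ + z_p·σ.
ln(100) = 4.605 and ln(490) = 6.194; z_{0.21} = -0.8064, z_{0.95} = 1.645.
σ = (6.194 − 4.605)/(1.645 − (-0.8064)) = 0.648.
μ = 4.605 − (-0.8064)·0.648 = 5.128.
E[T] = exp(μ + σ²/2) = exp(5.128 + 0.2102) = 208 ng/mL.

E[T] ≈ 208 ng/mL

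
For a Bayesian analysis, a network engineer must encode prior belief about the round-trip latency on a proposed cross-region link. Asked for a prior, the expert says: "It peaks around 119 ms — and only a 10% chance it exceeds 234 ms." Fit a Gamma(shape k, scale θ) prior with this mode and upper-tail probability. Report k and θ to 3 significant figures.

k ≈ 5.19, θ ≈ 28.4

Gamma(k,θ) with k>1 has mode (k−1)θ, so θ = 119/(k−1).
Need P(X < 234) = 0.9 with θ tied to k this way. Start at k = 2, θ = 119: P(X<234) ≈ 0.585.
Too low — raise k to concentrate. Iterating converges to k ≈ 5.19.
Then θ = 119/(5.19−1) ≈ 28.4.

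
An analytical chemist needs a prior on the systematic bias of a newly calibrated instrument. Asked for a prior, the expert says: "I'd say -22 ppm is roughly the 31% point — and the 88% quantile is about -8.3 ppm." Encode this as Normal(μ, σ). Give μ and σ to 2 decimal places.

μ = -17.93, σ = 8.20

The p-quantile of Normal(μ,σ) is μ + z_p·σ, with z_{0.31} = -0.4959 and z_{0.88} = 1.175.
Eliminate σ: μ = (z₂·x₁ − z₁·x₂)/(z₂ − z₁) = (1.175·-22 − (-0.4959)·-8.3)/1.671 = -17.93.
Then σ = (x₂ − x₁)/(z₂ − z₁) = (-8.3 − -22)/1.671 = 8.20.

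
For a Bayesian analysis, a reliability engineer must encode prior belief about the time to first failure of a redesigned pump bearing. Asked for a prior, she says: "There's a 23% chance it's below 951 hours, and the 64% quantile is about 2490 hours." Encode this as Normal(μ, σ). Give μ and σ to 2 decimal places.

μ = 1987.25, σ = 1402.53

For Normal(μ,σ), the p-quantile is μ + z_p·σ. Here z_{0.23} = -0.7388, z_{0.64} = 0.3585.
So 951 = μ − 0.7388σ and 2490 = μ + 0.3585σ.
Subtracting: σ = (2490 − 951)/(0.3585 − (-0.7388)) = 1402.53.
Then μ = 951 − (-0.7388)·1402.53 = 1987.25.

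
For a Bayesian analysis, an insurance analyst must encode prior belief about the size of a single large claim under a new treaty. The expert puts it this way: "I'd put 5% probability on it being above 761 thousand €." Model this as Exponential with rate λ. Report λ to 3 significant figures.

λ ≈ 0.00394

P(T > 761.0) = e^(−λ·761.0) = 0.05, so λ = −ln(0.05)/761.0 = 0.00394.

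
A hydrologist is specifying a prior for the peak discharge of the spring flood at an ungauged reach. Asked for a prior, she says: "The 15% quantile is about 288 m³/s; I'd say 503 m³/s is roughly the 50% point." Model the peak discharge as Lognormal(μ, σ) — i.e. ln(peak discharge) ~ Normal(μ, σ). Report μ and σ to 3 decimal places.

If T ~ Lognormal(μ,σ) then ln T ~ Normal(μ,σ), so the p-quantile of ln T is μ + z_p·σ.
ln(288) = 5.663 and ln(503) = 6.221; z_{0.15} = -1.036, z_{0.5} = 0.
σ = (6.221 − 5.663)/(0 − (-1.036)) = 0.538.
μ = 5.663 − (-1.036)·0.538 = 6.221.

μ ≈ 6.221, σ ≈ 0.538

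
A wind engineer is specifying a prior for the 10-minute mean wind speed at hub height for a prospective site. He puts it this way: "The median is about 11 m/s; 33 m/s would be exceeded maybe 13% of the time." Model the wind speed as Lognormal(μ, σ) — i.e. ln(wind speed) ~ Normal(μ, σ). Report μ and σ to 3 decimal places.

μ ≈ 2.398, σ ≈ 0.975

If T ~ Lognormal(μ,σ) then ln T ~ Normal(μ,σ), so the p-quantile of ln T is μ + z_p·σ.
ln(11) = 2.398 and ln(33) = 3.497; z_{0.5} = 0, z_{0.87} = 1.126.
σ = (3.497 − 2.398)/(1.126 − (0)) = 0.975.
μ = 2.398 − (0)·0.975 = 2.398.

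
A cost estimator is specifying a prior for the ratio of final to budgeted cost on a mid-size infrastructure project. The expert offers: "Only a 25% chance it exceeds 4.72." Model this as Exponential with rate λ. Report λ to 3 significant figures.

P(T > 4.72) = e^(−λ·4.72) = 0.25, so λ = −ln(0.25)/4.72 = 0.294.

λ ≈ 0.294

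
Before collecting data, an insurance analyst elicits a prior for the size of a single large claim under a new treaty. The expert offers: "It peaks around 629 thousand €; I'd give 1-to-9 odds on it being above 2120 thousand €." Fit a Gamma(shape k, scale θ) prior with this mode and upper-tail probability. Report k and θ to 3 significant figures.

Gamma(k,θ) with k>1 has mode (k−1)θ, so θ = 629/(k−1).
Need P(X < 2120) = 0.9 with θ tied to k this way. Start at k = 2, θ = 629: P(X<2120) ≈ 0.850.
Too low — raise k to concentrate. Iterating converges to k ≈ 2.27.
Then θ = 629/(2.27−1) ≈ 494.

k ≈ 2.27, θ ≈ 494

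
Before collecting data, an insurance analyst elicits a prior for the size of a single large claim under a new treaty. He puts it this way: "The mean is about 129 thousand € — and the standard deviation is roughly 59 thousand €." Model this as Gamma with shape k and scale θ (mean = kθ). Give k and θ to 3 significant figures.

For Gamma(k, scale θ): mean = kθ, variance = kθ², so CV = 1/√k.
CV = SD/mean = 59/129 = 0.4574, hence k = 1/CV² = 4.78.
Then θ = mean/k = 129/4.78 = 27.

k ≈ 4.78, θ ≈ 27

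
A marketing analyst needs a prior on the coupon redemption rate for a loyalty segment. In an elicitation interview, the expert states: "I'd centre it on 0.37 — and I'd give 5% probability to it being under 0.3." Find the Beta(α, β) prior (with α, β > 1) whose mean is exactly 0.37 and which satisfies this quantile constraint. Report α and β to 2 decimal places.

With mean 0.37 fixed, write α = 0.37s, β = 0.63s where s = α+β.
Need P(θ < 0.3) = 0.05 under Beta(0.37s, 0.63s). Normal approximation: (q−m)/√(m(1−m)/s) ≈ z_{0.05} = -1.64, so s ≈ 0.37·0.63·(-1.64)²/(0.3−0.37)² = 128.7.
At s = 128.7: P(θ<0.3) ≈ 0.046. Adjusting to match 0.05 gives s ≈ 123.47.
So α = 0.37·123.47 ≈ 45.68, β = 0.63·123.47 ≈ 77.78.

α ≈ 45.68, β ≈ 77.78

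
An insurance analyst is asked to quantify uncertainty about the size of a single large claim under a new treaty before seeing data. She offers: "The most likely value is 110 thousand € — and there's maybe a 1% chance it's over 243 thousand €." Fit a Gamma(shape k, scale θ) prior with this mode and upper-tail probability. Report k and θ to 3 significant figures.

k ≈ 8.67, θ ≈ 14.3

Gamma(k,θ) with k>1 has mode (k−1)θ, so θ = 110/(k−1).
Need P(X < 243) = 0.99 with θ tied to k this way. Start at k = 2, θ = 110: P(X<243) ≈ 0.648.
Too low — raise k to concentrate. Iterating converges to k ≈ 8.67.
Then θ = 110/(8.67−1) ≈ 14.3.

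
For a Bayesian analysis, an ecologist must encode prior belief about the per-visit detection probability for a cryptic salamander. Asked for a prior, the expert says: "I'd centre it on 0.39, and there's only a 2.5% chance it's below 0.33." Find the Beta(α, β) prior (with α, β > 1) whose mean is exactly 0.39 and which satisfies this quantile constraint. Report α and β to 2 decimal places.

With mean 0.39 fixed, write α = 0.39s, β = 0.61s where s = α+β.
Need P(θ < 0.33) = 0.025 under Beta(0.39s, 0.61s). Normal approximation: (q−m)/√(m(1−m)/s) ≈ z_{0.025} = -1.96, so s ≈ 0.39·0.61·(-1.96)²/(0.33−0.39)² = 253.9.
At s = 253.9: P(θ<0.33) ≈ 0.023. Adjusting to match 0.025 gives s ≈ 245.36.
So α = 0.39·245.36 ≈ 95.69, β = 0.61·245.36 ≈ 149.67.

α ≈ 95.69, β ≈ 149.67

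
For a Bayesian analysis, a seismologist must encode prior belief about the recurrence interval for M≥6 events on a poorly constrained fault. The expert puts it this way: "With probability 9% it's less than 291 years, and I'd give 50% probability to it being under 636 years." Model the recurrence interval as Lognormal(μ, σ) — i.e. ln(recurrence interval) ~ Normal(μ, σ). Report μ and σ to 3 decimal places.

If T ~ Lognormal(μ,σ) then ln T ~ Normal(μ,σ), so the p-quantile of ln T is μ + z_p·σ.
ln(291) = 5.673 and ln(636) = 6.455; z_{0.09} = -1.341, z_{0.5} = 0.
σ = (6.455 − 5.673)/(0 − (-1.341)) = 0.583.
μ = 5.673 − (-1.341)·0.583 = 6.455.

μ ≈ 6.455, σ ≈ 0.583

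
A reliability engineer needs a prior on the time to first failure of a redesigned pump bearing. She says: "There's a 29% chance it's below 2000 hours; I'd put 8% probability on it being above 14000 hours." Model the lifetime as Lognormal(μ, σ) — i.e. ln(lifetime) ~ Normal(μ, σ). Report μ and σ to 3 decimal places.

μ ≈ 8.151, σ ≈ 0.994

If T ~ Lognormal(μ,σ) then ln T ~ Normal(μ,σ), so the p-quantile of ln T is μ + z_p·σ.
ln(2000) = 7.601 and ln(14000) = 9.547; z_{0.29} = -0.5534, z_{0.92} = 1.405.
σ = (9.547 − 7.601)/(1.405 − (-0.5534)) = 0.994.
μ = 7.601 − (-0.5534)·0.994 = 8.151.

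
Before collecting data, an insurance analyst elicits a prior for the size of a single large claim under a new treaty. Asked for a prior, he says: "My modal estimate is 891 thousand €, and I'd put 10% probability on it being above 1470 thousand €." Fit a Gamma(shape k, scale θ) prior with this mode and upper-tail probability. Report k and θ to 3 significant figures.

Gamma(k,θ) with k>1 has mode (k−1)θ, so θ = 891/(k−1).
Need P(X < 1470) = 0.9 with θ tied to k this way. Start at k = 2, θ = 891: P(X<1470) ≈ 0.491.
Too low — raise k to concentrate. Iterating converges to k ≈ 8.53.
Then θ = 891/(8.53−1) ≈ 118.

k ≈ 8.53, θ ≈ 118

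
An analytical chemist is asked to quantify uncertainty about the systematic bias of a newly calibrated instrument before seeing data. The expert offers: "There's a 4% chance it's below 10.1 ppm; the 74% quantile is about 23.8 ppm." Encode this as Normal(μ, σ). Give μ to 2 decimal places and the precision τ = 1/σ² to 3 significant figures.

μ = 20.12, τ = 0.0305

The p-quantile of Normal(μ,σ) is μ + z_p·σ, with z_{0.04} = -1.751 and z_{0.74} = 0.6433.
Eliminate σ: μ = (z₂·x₁ − z₁·x₂)/(z₂ − z₁) = (0.6433·10.1 − (-1.751)·23.8)/2.394 = 20.12.
Then σ = (x₂ − x₁)/(z₂ − z₁) = (23.8 − 10.1)/2.394 = 5.72.
Precision τ = 1/σ² = 1/5.723² = 0.0305.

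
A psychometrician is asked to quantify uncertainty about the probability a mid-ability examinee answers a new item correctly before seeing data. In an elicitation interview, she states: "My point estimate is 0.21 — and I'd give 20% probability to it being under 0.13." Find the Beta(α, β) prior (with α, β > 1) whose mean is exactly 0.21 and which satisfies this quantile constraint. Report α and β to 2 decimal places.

α ≈ 4.00, β ≈ 15.05

With mean 0.21 fixed, write α = 0.21s, β = 0.79s where s = α+β.
Need P(θ < 0.13) = 0.2 under Beta(0.21s, 0.79s). Normal approximation: (q−m)/√(m(1−m)/s) ≈ z_{0.2} = -0.842, so s ≈ 0.21·0.79·(-0.842)²/(0.13−0.21)² = 18.4.
At s = 18.4: P(θ<0.13) ≈ 0.206. Adjusting to match 0.2 gives s ≈ 19.05.
So α = 0.21·19.05 ≈ 4.00, β = 0.79·19.05 ≈ 15.05.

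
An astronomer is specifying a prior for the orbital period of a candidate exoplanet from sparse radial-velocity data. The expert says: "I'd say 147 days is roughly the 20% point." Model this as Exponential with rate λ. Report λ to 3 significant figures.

λ ≈ 0.00152

P(T < 147.0) = 1 − e^(−λ·147.0) = 0.2, so λ = −ln(1−0.2)/147.0 = −ln(0.8)/147.0 = 0.00152.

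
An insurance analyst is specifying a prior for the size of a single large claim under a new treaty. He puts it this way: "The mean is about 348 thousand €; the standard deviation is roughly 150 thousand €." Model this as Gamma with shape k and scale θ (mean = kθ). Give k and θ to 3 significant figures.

k ≈ 5.38, θ ≈ 64.7

For Gamma(k, scale θ): mean = kθ, variance = kθ², so CV = 1/√k.
CV = SD/mean = 150/348 = 0.431, hence k = 1/CV² = 5.38.
Then θ = mean/k = 348/5.38 = 64.7.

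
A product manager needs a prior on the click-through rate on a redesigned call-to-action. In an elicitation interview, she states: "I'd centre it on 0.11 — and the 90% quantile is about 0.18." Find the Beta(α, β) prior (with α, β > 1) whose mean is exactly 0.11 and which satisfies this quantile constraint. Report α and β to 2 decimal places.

α ≈ 3.92, β ≈ 31.68

With mean 0.11 fixed, write α = 0.11s, β = 0.89s where s = α+β.
Need P(θ < 0.18) = 0.9 under Beta(0.11s, 0.89s). Normal approximation: (q−m)/√(m(1−m)/s) ≈ z_{0.9} = 1.28, so s ≈ 0.11·0.89·(1.28)²/(0.18−0.11)² = 32.8.
At s = 32.8: P(θ<0.18) ≈ 0.893. Adjusting to match 0.9 gives s ≈ 35.60.
So α = 0.11·35.60 ≈ 3.92, β = 0.89·35.60 ≈ 31.68.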